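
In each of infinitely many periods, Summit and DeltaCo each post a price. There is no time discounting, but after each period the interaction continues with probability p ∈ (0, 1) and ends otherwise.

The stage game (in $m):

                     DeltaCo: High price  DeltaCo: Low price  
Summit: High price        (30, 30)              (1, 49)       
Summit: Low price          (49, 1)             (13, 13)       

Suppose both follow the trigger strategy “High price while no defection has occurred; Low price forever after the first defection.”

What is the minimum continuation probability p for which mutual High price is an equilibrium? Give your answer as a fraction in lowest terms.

Expected cooperation value is 30 + p·30 + p²·30 + … = 30/(1−p); deviation gives 49 + p·13/(1−p).
30 ≥ 49(1−p) + 13p ⇒ 36p ≥ 19 ⇒ p ≥ 19/36.

19/36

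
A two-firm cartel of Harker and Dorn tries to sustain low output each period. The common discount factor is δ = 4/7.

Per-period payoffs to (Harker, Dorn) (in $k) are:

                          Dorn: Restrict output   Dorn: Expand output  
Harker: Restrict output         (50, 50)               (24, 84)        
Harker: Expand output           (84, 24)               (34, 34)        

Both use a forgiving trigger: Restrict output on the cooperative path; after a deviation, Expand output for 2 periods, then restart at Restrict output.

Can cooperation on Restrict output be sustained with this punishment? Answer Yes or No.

IC: δ+…+δ^2 ≥ (84−50)/(50−34) = 17/8.
At δ = 4/7: partial sum = 0.8980 < 2.1250. Cooperation not sustainable.

No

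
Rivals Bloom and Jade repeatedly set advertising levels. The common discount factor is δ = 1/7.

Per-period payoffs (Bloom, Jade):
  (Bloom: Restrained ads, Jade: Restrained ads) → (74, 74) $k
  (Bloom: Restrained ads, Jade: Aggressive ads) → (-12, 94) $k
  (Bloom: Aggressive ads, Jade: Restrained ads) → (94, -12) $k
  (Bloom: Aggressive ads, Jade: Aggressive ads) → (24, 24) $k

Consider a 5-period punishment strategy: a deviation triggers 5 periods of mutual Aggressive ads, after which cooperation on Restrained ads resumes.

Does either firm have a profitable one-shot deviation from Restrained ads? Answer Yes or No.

Yes

A one-shot deviation gives 94 now, then 24 for 5 periods, then back to 74.
Gain from deviating: (94−74) today; loss: (74−24) in each of the next 5 periods.
No-deviation condition: (74−24)(δ+…+δ^5) ≥ 94−74, i.e. δ+…+δ^5 ≥ 2/5.
At δ = 1/7: δ+…+δ^5 = 0.1667 < 0.4000.
So cooperation is not sustainable.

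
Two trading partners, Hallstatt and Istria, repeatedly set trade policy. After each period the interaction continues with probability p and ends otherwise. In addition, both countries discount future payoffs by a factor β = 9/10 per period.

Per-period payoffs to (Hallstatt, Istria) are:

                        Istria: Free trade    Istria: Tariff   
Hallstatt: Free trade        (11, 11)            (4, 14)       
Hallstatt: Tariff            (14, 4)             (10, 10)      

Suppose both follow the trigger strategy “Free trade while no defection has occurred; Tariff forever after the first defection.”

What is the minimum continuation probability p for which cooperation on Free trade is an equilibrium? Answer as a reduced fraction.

With continuation probability p and discount β, the effective per-period discount factor is βp.
Grim-trigger IC: βp ≥ (14−11)/(14−10) = 3/4.
So p ≥ (3/4)/(9/10) = 5/6.

5/6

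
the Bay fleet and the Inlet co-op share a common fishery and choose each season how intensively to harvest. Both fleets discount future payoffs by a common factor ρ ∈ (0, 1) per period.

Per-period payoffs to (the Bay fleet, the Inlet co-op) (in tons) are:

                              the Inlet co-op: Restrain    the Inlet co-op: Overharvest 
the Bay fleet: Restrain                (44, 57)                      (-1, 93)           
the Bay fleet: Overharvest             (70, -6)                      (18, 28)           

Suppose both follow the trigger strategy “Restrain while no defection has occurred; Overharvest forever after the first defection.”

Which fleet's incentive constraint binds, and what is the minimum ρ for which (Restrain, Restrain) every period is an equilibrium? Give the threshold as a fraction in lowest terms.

the Bay fleet's threshold: (70−44)/(70−18) = 1/2.
the Inlet co-op's threshold: (93−57)/(93−28) = 36/65.
1/2 < 36/65, so the Inlet co-op binds and ρ* = 36/65.

the Inlet co-op; ρ ≥ 36/65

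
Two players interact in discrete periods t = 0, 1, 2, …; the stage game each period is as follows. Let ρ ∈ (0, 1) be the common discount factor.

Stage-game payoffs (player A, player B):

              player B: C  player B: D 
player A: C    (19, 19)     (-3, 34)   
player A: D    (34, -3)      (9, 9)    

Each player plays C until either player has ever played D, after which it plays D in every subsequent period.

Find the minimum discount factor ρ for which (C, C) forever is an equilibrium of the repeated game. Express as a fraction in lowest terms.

3/5

Cooperation forever yields 19 each period: 19/(1−ρ).
Deviating yields 34 once, then 9 forever: 34 + 9ρ/(1−ρ).
No profitable deviation requires 19/(1−ρ) ≥ 34 + 9ρ/(1−ρ).
Multiplying by (1−ρ): 19 ≥ 34(1−ρ) + 9ρ = 34 − 25ρ.
So 25ρ ≥ 15, i.e. ρ ≥ 15/25 = 3/5.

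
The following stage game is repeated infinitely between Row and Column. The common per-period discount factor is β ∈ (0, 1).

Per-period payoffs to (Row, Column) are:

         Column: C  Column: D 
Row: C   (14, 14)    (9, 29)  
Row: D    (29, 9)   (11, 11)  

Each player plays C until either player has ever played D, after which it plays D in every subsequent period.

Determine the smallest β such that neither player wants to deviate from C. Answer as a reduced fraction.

Cooperation forever yields 14 each period: 14/(1−β).
Deviating yields 29 once, then 11 forever: 29 + 11β/(1−β).
No profitable deviation requires 14/(1−β) ≥ 29 + 11β/(1−β).
Multiplying by (1−β): 14 ≥ 29(1−β) + 11β = 29 − 18β.
So 18β ≥ 15, i.e. β ≥ 15/18 = 5/6.

5/6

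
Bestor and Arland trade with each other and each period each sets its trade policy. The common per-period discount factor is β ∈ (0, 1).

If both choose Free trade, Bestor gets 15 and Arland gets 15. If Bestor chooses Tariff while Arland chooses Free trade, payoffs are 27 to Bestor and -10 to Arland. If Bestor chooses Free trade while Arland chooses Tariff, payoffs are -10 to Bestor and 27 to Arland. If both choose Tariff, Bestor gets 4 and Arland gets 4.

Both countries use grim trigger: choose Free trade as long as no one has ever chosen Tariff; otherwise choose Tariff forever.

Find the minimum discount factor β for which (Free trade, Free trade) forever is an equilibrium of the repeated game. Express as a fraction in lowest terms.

One-period gain from deviating is 27 − 15 = 12. The loss is 15 − 4 = 11 in every subsequent period, with present value 11·β/(1−β).
Deviation is unprofitable when 11·β/(1−β) ≥ 12, i.e. β/(1−β) ≥ 12/11.
Equivalently β ≥ 12/(12+11) = 12/23.

12/23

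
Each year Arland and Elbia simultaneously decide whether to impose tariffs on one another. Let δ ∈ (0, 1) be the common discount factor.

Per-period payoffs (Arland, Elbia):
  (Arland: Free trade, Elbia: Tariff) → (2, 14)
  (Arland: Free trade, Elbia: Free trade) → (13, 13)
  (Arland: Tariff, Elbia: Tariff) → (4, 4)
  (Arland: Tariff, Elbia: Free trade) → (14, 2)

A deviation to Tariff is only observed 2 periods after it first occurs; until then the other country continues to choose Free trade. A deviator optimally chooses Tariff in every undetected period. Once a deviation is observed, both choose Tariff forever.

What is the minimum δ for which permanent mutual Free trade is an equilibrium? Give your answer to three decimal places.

A deviator earns 14 for 2 periods, then 4 forever; cooperating earns 13 forever. Multiplying the IC by (1−δ):
13 ≥ 14(1−δ^2) + 4δ^2, so 10·δ^2 ≥ 1 and δ^2 ≥ 1/10.
δ ≥ (1/10)^(1/2) ≈ 0.316.

0.316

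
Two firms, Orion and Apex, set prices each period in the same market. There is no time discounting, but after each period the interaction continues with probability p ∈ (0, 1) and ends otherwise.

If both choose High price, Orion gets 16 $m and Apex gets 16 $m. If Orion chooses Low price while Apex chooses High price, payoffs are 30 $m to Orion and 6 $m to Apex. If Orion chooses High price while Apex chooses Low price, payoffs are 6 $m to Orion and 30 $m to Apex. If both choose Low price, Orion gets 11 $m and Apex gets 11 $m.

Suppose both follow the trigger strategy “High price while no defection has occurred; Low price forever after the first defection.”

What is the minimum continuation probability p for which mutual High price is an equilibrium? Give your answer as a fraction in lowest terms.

Expected cooperation value is 16 + p·16 + p²·16 + … = 16/(1−p); deviation gives 30 + p·11/(1−p).
16 ≥ 30(1−p) + 11p ⇒ 19p ≥ 14 ⇒ p ≥ 14/19.

14/19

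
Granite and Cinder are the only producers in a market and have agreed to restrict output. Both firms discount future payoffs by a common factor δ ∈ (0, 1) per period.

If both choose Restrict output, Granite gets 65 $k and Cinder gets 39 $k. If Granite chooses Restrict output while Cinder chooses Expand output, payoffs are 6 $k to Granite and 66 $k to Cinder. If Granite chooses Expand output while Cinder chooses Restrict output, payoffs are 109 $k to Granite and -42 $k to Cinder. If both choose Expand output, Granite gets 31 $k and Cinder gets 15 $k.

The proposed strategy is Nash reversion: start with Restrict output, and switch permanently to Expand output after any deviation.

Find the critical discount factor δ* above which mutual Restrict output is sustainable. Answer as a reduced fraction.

Granite's threshold: (109−65)/(109−31) = 22/39.
Cinder's threshold: (66−39)/(66−15) = 9/17.
22/39 > 9/17, so Granite binds and δ* = 22/39.

22/39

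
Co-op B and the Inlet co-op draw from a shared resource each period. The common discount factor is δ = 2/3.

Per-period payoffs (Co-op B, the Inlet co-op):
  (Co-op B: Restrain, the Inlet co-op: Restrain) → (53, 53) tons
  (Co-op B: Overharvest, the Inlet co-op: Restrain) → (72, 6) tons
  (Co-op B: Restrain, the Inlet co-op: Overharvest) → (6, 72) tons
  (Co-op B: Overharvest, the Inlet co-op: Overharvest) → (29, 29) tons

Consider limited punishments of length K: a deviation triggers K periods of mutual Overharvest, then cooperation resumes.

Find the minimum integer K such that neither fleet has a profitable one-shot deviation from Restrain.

No profitable deviation requires (53−29)(δ+…+δ^K) ≥ 72−53, i.e. δ+…+δ^K ≥ 19/24 ≈ 0.7917.
With δ = 2/3, the partial sums are K=1: 0.6667, K=2: 1.1111.
K = 2 is the first length at which the sum reaches 0.7917.

2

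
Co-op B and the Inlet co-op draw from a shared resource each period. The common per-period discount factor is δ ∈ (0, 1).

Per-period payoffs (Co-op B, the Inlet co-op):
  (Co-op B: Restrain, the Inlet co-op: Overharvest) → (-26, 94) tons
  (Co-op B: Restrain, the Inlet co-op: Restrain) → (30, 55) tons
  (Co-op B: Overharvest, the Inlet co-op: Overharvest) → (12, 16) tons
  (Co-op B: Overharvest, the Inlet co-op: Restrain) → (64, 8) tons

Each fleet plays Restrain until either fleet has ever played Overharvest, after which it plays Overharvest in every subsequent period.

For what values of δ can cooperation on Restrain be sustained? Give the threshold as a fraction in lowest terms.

Co-op B's threshold: (64−30)/(64−12) = 17/26.
the Inlet co-op's threshold: (94−55)/(94−16) = 1/2.
17/26 > 1/2, so Co-op B binds and δ* = 17/26.

17/26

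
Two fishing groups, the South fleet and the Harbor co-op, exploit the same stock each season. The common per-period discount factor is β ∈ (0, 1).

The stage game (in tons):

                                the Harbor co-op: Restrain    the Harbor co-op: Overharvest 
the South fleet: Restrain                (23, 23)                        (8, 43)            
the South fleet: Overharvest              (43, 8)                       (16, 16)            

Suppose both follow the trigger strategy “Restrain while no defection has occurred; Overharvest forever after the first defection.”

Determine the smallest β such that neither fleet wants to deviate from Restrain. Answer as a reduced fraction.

Under grim trigger the critical discount factor is (T−C)/(T−P) with T = 43, C = 23, P = 16.
β* = (43−23)/(43−16) = 20/27.

20/27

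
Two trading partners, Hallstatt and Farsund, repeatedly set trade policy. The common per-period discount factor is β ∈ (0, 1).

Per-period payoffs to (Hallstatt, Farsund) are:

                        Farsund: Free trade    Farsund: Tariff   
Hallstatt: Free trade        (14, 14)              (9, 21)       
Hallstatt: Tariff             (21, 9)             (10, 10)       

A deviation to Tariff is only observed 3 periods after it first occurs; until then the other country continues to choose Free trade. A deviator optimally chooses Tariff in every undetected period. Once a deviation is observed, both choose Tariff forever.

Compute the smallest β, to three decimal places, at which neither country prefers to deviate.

0.860

The best deviation is to choose Tariff for all 3 undetected periods, earning 21 each, then 10 forever once detected.
Deviation value: 21(1−β^3)/(1−β) + 10β^3/(1−β); cooperation value: 14/(1−β).
IC: 14 ≥ 21(1−β^3) + 10β^3 = 21 − 11β^3.
So β^3 ≥ 7/11, giving β ≥ (7/11)^(1/3) ≈ 0.860.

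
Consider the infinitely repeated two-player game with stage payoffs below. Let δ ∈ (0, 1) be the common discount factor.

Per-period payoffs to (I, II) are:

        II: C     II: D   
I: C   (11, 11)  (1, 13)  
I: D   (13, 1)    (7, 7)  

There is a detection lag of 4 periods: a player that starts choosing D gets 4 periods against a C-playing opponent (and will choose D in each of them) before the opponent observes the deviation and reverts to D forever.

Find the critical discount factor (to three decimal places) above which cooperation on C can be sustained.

0.760

Deviating for the 4 undetected periods gains 13−11 = 2 per period over cooperation, then loses 11−7 = 4 per period forever once punishment starts.
Gain: 2(1 + δ + … + δ^3); loss: 4·δ^4/(1−δ).
No profitable deviation ⇔ 2(1−δ^4) ≤ 4·δ^4, i.e. δ^4 ≥ 2/(2+4) = 1/3.
Hence δ ≥ (1/3)^(1/4) ≈ 0.760.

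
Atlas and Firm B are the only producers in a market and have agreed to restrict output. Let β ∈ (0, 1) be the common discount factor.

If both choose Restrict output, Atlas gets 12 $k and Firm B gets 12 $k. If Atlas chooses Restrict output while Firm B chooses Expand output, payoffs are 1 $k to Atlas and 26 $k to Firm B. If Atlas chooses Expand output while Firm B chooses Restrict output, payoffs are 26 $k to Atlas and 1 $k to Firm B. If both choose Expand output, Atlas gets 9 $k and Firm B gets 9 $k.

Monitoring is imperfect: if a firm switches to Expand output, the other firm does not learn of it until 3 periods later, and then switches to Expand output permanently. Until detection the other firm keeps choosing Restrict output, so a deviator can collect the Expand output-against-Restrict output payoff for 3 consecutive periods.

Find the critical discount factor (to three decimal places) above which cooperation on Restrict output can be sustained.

Deviating for the 3 undetected periods gains 26−12 = 14 per period over cooperation, then loses 12−9 = 3 per period forever once punishment starts.
Gain: 14(1 + β + … + β^2); loss: 3·β^3/(1−β).
No profitable deviation ⇔ 14(1−β^3) ≤ 3·β^3, i.e. β^3 ≥ 14/(14+3) = 14/17.
Hence β ≥ (14/17)^(1/3) ≈ 0.937.

0.937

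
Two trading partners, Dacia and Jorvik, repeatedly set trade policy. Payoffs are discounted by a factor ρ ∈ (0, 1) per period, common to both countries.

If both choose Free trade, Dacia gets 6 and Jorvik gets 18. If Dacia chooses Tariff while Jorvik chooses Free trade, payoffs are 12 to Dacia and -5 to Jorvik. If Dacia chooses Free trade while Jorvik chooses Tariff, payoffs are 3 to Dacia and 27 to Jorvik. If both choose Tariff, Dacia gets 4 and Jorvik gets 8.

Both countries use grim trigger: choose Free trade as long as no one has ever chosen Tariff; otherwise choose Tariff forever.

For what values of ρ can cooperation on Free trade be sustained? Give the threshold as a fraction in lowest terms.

3/4

For Dacia: deviation gain 12−6 = 6, per-period punishment loss 6−4 = 2. IC gives ρ ≥ 6/8 = 3/4.
For Jorvik: gain 9, loss 10 per period, so ρ ≥ 9/19.
The tighter constraint is Dacia's, so cooperation needs ρ ≥ 3/4.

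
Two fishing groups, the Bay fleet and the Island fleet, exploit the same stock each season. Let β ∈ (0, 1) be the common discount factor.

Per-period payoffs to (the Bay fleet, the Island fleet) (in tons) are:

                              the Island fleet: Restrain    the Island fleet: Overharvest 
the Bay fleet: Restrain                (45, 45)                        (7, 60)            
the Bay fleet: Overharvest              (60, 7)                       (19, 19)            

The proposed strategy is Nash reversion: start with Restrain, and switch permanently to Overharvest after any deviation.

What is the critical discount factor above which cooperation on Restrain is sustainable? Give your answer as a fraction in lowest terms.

15/41

45/(1−β) ≥ 60 + 19β/(1−β)
45 ≥ 60 − 41β
β ≥ 15/41.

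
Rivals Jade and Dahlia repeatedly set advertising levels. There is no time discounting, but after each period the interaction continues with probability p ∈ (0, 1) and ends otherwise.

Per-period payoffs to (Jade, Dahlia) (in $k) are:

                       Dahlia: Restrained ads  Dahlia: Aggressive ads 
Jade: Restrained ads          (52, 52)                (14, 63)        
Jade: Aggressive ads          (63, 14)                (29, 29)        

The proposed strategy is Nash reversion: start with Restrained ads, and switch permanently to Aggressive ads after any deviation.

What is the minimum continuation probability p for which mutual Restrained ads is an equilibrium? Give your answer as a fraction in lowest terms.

With no time discounting, the continuation probability p plays the role of the discount factor.
Grim-trigger IC: 52/(1−p) ≥ 63 + 29p/(1−p) ⇒ p ≥ (63−52)/(63−29) = 11/34.

11/34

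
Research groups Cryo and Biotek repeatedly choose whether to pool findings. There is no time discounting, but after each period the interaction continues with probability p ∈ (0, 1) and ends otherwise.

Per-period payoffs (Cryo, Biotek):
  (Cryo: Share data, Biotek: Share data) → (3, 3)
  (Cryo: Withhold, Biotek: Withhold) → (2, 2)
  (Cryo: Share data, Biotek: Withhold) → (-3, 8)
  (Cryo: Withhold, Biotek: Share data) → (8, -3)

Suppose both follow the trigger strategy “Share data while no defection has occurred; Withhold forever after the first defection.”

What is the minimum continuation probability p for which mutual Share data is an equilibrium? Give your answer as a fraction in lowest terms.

Expected cooperation value is 3 + p·3 + p²·3 + … = 3/(1−p); deviation gives 8 + p·2/(1−p).
3 ≥ 8(1−p) + 2p ⇒ 6p ≥ 5 ⇒ p ≥ 5/6.

5/6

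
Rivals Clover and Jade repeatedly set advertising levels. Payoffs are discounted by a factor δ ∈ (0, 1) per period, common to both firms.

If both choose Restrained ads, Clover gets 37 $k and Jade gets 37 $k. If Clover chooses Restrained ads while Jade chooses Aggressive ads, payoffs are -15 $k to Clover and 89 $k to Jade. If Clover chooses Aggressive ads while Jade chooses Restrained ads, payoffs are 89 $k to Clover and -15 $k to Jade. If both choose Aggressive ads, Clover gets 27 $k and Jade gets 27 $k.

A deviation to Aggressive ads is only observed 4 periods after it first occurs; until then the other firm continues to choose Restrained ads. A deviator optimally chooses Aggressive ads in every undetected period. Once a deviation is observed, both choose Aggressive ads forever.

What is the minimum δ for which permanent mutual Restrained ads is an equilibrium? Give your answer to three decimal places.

0.957

The best deviation is to choose Aggressive ads for all 4 undetected periods, earning 89 each, then 27 forever once detected.
Deviation value: 89(1−δ^4)/(1−δ) + 27δ^4/(1−δ); cooperation value: 37/(1−δ).
IC: 37 ≥ 89(1−δ^4) + 27δ^4 = 89 − 62δ^4.
So δ^4 ≥ 52/62 = 26/31, giving δ ≥ (26/31)^(1/4) ≈ 0.957.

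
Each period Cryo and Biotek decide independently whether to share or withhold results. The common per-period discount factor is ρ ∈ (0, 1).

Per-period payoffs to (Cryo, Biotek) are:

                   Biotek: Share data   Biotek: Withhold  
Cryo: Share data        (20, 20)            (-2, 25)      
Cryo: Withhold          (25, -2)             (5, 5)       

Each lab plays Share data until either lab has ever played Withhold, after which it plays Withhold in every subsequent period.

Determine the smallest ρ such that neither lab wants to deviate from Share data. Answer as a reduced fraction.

Under grim trigger the critical discount factor is (T−C)/(T−P) with T = 25, C = 20, P = 5.
ρ* = (25−20)/(25−5) = 5/20 = 1/4.

1/4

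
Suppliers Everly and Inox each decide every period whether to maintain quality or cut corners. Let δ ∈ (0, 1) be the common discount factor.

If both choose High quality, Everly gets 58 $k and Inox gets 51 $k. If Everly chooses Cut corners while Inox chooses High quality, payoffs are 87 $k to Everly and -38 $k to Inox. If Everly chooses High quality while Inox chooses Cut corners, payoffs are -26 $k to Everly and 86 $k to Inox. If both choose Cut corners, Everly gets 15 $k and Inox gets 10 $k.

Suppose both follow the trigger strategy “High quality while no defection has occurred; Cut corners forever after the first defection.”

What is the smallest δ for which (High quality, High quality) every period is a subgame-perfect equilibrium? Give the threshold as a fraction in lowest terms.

35/76

Everly: cooperation gives 58 each period; deviation gives 87 once then 15 forever.
  58/(1−δ) ≥ 87 + 15δ/(1−δ) ⇒ δ ≥ 29/72.
Inox: cooperation gives 51 each period; deviation gives 86 once then 10 forever.
  δ ≥ 35/76.
Both must hold, so the binding constraint is Inox's: δ ≥ 35/76.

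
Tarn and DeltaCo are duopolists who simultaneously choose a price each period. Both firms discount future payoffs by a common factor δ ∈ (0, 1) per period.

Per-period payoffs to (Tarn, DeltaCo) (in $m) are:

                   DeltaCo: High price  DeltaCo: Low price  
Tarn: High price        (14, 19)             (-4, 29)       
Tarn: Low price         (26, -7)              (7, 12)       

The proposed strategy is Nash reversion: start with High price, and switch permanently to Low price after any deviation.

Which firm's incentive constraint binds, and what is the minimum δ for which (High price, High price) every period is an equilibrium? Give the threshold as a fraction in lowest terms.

Tarn; δ ≥ 12/19

For Tarn: deviation gain 26−14 = 12, per-period punishment loss 14−7 = 7. IC gives δ ≥ 12/19.
For DeltaCo: gain 10, loss 7 per period, so δ ≥ 10/17.
The tighter constraint is Tarn's, so cooperation needs δ ≥ 12/19.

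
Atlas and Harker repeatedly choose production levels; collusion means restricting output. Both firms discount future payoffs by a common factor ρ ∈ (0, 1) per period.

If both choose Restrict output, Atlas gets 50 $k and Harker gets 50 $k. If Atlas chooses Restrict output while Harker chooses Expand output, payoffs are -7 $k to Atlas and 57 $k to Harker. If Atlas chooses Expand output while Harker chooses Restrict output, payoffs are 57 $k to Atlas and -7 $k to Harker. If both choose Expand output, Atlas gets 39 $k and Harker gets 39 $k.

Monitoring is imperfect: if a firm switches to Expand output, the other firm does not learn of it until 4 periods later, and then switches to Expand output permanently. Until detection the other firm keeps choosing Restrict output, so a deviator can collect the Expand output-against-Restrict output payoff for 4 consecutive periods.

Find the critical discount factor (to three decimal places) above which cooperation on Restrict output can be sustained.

0.790

The best deviation is to choose Expand output for all 4 undetected periods, earning 57 each, then 39 forever once detected.
Deviation value: 57(1−ρ^4)/(1−ρ) + 39ρ^4/(1−ρ); cooperation value: 50/(1−ρ).
IC: 50 ≥ 57(1−ρ^4) + 39ρ^4 = 57 − 18ρ^4.
So ρ^4 ≥ 7/18, giving ρ ≥ (7/18)^(1/4) ≈ 0.790.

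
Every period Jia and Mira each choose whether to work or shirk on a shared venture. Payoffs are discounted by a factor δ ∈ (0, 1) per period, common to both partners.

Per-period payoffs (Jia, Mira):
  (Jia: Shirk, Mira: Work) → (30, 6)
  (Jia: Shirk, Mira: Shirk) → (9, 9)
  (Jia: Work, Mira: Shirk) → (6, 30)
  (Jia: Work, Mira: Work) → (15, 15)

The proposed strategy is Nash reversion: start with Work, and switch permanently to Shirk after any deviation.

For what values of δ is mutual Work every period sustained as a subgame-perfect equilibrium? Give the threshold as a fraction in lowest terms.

15/(1−δ) ≥ 30 + 9δ/(1−δ)
15 ≥ 30 − 21δ
δ ≥ 15/21 = 5/7.

5/7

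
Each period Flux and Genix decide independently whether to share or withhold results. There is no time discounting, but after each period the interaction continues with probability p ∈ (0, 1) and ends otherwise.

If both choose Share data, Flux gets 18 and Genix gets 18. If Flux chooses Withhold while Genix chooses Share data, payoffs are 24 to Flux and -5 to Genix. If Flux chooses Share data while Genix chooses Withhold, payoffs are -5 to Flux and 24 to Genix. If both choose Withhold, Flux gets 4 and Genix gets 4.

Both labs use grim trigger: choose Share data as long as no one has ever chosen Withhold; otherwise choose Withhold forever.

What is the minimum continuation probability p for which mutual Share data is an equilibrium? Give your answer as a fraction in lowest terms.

Expected cooperation value is 18 + p·18 + p²·18 + … = 18/(1−p); deviation gives 24 + p·4/(1−p).
18 ≥ 24(1−p) + 4p ⇒ 20p ≥ 6 ⇒ p ≥ 6/20 = 3/10.

3/10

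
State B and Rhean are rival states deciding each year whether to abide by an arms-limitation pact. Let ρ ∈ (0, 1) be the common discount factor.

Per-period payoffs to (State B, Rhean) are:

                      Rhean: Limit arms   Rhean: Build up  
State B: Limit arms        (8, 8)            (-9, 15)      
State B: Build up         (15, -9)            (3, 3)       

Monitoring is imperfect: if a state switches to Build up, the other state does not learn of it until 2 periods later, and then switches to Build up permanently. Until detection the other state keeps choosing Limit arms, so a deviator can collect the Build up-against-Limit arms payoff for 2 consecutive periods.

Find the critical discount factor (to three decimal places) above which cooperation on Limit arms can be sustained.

0.764

Deviating for the 2 undetected periods gains 15−8 = 7 per period over cooperation, then loses 8−3 = 5 per period forever once punishment starts.
Gain: 7(1 + ρ + … + ρ^1); loss: 5·ρ^2/(1−ρ).
No profitable deviation ⇔ 7(1−ρ^2) ≤ 5·ρ^2, i.e. ρ^2 ≥ 7/(7+5) = 7/12.
Hence ρ ≥ (7/12)^(1/2) ≈ 0.764.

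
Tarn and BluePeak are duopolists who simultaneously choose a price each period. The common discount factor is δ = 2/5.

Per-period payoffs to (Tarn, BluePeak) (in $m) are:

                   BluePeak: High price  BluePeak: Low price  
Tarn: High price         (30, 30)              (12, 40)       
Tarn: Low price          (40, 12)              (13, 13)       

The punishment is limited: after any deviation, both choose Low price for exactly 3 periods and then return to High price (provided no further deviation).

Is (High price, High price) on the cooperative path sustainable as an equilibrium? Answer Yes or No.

Yes

A one-shot deviation gives 40 now, then 13 for 3 periods, then back to 30.
Gain from deviating: (40−30) today; loss: (30−13) in each of the next 3 periods.
No-deviation condition: (30−13)(δ+…+δ^3) ≥ 40−30, i.e. δ+…+δ^3 ≥ 10/17.
At δ = 2/5: δ+…+δ^3 = 0.6240 ≥ 0.5882.
So cooperation is sustainable.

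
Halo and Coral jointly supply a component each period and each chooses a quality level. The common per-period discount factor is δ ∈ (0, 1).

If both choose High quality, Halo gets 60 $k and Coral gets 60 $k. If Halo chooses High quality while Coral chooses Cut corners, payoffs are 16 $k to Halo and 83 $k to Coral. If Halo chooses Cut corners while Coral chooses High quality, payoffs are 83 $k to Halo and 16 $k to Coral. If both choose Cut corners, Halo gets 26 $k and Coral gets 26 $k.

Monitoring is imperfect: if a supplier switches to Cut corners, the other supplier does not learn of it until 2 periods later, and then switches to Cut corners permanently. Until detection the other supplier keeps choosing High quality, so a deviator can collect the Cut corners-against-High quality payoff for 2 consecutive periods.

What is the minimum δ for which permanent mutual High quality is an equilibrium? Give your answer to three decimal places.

0.635

A deviator earns 83 for 2 periods, then 26 forever; cooperating earns 60 forever. Multiplying the IC by (1−δ):
60 ≥ 83(1−δ^2) + 26δ^2, so 57·δ^2 ≥ 23 and δ^2 ≥ 23/57.
δ ≥ (23/57)^(1/2) ≈ 0.635.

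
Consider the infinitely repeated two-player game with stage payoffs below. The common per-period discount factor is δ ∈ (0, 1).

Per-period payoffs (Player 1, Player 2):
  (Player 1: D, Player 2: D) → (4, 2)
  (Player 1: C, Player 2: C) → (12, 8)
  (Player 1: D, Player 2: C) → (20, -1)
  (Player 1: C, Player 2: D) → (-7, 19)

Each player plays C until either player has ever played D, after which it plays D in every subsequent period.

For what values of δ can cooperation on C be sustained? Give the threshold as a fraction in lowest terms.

Player 1: cooperation gives 12 each period; deviation gives 20 once then 4 forever.
  12/(1−δ) ≥ 20 + 4δ/(1−δ) ⇒ δ ≥ 8/16 = 1/2.
Player 2: cooperation gives 8 each period; deviation gives 19 once then 2 forever.
  δ ≥ 11/17.
Both must hold, so the binding constraint is Player 2's: δ ≥ 11/17.

11/17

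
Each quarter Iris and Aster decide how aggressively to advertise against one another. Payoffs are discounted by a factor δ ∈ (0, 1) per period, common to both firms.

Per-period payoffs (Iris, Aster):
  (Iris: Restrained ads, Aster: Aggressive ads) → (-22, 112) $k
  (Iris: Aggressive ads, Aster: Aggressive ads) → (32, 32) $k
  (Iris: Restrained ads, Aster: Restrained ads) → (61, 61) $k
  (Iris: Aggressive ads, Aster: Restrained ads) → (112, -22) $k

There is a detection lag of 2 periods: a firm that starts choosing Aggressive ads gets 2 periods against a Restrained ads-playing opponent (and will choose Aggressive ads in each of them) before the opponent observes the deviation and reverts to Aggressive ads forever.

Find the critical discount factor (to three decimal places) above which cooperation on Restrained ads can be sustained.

A deviator earns 112 for 2 periods, then 32 forever; cooperating earns 61 forever. Multiplying the IC by (1−δ):
61 ≥ 112(1−δ^2) + 32δ^2, so 80·δ^2 ≥ 51 and δ^2 ≥ 51/80.
δ ≥ (51/80)^(1/2) ≈ 0.798.

0.798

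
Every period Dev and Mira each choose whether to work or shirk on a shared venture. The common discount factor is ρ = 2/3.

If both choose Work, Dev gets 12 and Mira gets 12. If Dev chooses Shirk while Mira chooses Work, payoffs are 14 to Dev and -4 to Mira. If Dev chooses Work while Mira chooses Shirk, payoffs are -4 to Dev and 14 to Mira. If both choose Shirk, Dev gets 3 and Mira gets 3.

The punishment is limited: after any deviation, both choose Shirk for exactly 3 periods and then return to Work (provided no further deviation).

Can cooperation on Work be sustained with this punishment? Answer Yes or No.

A one-shot deviation gives 14 now, then 3 for 3 periods, then back to 12.
Gain from deviating: (14−12) today; loss: (12−3) in each of the next 3 periods.
No-deviation condition: (12−3)(ρ+…+ρ^3) ≥ 14−12, i.e. ρ+…+ρ^3 ≥ 2/9.
At ρ = 2/3: ρ+…+ρ^3 = 1.4074 ≥ 0.2222.
So cooperation is sustainable.

Yes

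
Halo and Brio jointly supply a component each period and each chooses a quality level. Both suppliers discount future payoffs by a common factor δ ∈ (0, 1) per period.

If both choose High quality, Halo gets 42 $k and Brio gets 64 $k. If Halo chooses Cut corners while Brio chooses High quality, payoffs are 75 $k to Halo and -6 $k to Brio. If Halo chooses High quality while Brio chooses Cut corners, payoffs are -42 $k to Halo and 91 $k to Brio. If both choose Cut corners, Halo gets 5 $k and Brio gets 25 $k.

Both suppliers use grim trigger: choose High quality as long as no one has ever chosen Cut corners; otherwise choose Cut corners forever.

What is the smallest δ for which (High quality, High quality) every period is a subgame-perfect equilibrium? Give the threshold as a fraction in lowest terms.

33/70

Halo: cooperation gives 42 each period; deviation gives 75 once then 5 forever.
  42/(1−δ) ≥ 75 + 5δ/(1−δ) ⇒ δ ≥ 33/70.
Brio: cooperation gives 64 each period; deviation gives 91 once then 25 forever.
  δ ≥ 27/66 = 9/22.
Both must hold, so the binding constraint is Halo's: δ ≥ 33/70.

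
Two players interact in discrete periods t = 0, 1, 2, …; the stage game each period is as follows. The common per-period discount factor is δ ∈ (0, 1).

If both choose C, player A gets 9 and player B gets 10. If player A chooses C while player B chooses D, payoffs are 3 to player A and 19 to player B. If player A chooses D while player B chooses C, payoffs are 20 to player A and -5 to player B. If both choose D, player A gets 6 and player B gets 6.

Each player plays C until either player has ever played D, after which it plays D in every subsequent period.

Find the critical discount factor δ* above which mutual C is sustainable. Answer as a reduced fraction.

11/14

player A: cooperation gives 9 each period; deviation gives 20 once then 6 forever.
  9/(1−δ) ≥ 20 + 6δ/(1−δ) ⇒ δ ≥ 11/14.
player B: cooperation gives 10 each period; deviation gives 19 once then 6 forever.
  δ ≥ 9/13.
Both must hold, so the binding constraint is player A's: δ ≥ 11/14.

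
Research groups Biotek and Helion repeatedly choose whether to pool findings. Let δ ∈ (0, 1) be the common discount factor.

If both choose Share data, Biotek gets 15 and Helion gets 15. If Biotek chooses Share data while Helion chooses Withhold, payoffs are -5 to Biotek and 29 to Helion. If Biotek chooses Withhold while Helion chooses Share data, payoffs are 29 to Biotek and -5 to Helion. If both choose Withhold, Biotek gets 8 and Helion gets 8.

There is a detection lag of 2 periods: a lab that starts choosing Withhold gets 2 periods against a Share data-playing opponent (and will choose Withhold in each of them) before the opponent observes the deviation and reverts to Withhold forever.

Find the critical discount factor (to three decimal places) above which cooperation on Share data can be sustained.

Deviating for the 2 undetected periods gains 29−15 = 14 per period over cooperation, then loses 15−8 = 7 per period forever once punishment starts.
Gain: 14(1 + δ + … + δ^1); loss: 7·δ^2/(1−δ).
No profitable deviation ⇔ 14(1−δ^2) ≤ 7·δ^2, i.e. δ^2 ≥ 14/(14+7) = 2/3.
Hence δ ≥ (2/3)^(1/2) ≈ 0.816.

0.816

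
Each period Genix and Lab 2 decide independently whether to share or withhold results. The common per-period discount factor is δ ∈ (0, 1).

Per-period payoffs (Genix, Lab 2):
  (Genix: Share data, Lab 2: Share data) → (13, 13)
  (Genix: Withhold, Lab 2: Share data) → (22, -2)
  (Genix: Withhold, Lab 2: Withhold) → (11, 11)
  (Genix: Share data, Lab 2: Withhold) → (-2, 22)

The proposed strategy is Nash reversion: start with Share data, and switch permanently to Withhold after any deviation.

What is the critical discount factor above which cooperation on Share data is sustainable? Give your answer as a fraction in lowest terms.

Cooperation forever yields 13 each period: 13/(1−δ).
Deviating yields 22 once, then 11 forever: 22 + 11δ/(1−δ).
No profitable deviation requires 13/(1−δ) ≥ 22 + 11δ/(1−δ).
Multiplying by (1−δ): 13 ≥ 22(1−δ) + 11δ = 22 − 11δ.
So 11δ ≥ 9, i.e. δ ≥ 9/11.

9/11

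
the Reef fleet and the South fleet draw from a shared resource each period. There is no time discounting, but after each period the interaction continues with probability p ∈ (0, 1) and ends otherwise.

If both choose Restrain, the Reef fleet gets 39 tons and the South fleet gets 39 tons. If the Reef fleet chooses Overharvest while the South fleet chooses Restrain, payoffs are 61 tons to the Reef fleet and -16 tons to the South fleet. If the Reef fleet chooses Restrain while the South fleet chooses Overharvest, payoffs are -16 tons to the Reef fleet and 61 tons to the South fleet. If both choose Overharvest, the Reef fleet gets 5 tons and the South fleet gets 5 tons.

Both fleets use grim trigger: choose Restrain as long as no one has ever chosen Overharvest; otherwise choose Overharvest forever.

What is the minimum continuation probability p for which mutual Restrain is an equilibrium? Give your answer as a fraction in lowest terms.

11/28

With no time discounting, the continuation probability p plays the role of the discount factor.
Grim-trigger IC: 39/(1−p) ≥ 61 + 5p/(1−p) ⇒ p ≥ (61−39)/(61−5) = 11/28.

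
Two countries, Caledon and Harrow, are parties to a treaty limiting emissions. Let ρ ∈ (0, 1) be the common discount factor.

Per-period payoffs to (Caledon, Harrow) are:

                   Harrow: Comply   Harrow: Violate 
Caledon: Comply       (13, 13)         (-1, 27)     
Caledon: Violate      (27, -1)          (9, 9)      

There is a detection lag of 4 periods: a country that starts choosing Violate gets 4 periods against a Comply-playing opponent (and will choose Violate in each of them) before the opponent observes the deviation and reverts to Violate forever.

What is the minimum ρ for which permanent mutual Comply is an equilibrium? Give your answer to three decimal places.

0.939

A deviator earns 27 for 4 periods, then 9 forever; cooperating earns 13 forever. Multiplying the IC by (1−ρ):
13 ≥ 27(1−ρ^4) + 9ρ^4, so 18·ρ^4 ≥ 14 and ρ^4 ≥ 7/9.
ρ ≥ (7/9)^(1/4) ≈ 0.939.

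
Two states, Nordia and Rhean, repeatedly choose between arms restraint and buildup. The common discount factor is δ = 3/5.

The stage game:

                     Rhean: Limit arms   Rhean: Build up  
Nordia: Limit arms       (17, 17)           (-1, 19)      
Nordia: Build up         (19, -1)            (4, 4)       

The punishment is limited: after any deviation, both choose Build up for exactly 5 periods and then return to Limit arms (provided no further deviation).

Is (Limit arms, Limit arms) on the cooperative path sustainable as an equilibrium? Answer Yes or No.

Yes

Comparing payoff streams over the 6 periods until play realigns: cooperate → 17(1+δ+…+δ^5); deviate → 19 + 4(δ+…+δ^5).
Cooperation is sustained iff (17−4)(δ+…+δ^5) ≥ 19−17.
δ+…+δ^5 = 3/5·(1−(3/5)^5)/(1−3/5) = 1.3834, and (19−17)/(17−4) = 0.1538.
1.3834 ≥ 0.1538, so cooperation is sustainable.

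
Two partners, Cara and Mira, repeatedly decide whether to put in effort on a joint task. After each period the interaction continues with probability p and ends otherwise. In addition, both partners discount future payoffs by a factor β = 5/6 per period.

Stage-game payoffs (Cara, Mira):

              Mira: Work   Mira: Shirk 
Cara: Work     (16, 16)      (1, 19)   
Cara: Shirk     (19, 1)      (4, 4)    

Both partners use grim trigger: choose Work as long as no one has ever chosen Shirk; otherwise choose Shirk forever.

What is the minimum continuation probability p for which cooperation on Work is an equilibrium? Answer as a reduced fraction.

6/25

Expected continuation weight on next period's payoff is β·p = 5/6·p, which plays the role of the discount factor.
Cooperation requires 5/6·p ≥ (19−16)/(19−4) = 1/5, hence p ≥ 6/25.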